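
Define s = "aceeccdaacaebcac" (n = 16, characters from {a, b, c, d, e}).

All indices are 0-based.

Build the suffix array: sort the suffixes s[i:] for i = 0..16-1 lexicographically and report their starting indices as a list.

sorted suffixes:
  #0 SA[0]=7  'aacaebcac'
  #1 SA[1]=14  'ac'
  #2 SA[2]=8  'acaebcac'
  #3 SA[3]=0  'aceeccdaacaebcac'
  #4 SA[4]=10  'aebcac'
  #5 SA[5]=12  'bcac'
  #6 SA[6]=15  'c'
  #7 SA[7]=13  'cac'
  #8 SA[8]=9  'caebcac'
  #9 SA[9]=4  'ccdaacaebcac'
  #10 SA[10]=5  'cdaacaebcac'
  #11 SA[11]=1  'ceeccdaacaebcac'
  #12 SA[12]=6  'daacaebcac'
  #13 SA[13]=11  'ebcac'
  #14 SA[14]=3  'eccdaacaebcac'
  #15 SA[15]=2  'eeccdaacaebcac'

[7, 14, 8, 0, 10, 12, 15, 13, 9, 4, 5, 1, 6, 11, 3, 2]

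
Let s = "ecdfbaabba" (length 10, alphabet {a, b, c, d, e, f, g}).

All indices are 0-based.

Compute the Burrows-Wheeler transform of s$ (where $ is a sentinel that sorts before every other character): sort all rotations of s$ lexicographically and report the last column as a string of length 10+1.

abbabfaec$d

rank  rotation     last
    0  $ecdfbaabba  a
    1  a$ecdfbaabb  b
    2  aabba$ecdfb  b
    3  abba$ecdfba  a
    4  ba$ecdfbaab  b
    5  baabba$ecdf  f
    6  bba$ecdfbaa  a
    7  cdfbaabba$e  e
    8  dfbaabba$ec  c
    9  ecdfbaabba$  $
   10  fbaabba$ecd  d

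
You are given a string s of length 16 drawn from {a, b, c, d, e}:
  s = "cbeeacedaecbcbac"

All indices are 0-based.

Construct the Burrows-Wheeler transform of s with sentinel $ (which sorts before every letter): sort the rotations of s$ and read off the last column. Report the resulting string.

cbedcccabe$aeeacb

rank  rotation           last
    0  $cbeeacedaecbcbac  c
    1  ac$cbeeacedaecbcb  b
    2  acedaecbcbac$cbee  e
    3  aecbcbac$cbeeaced  d
    4  bac$cbeeacedaecbc  c
    5  bcbac$cbeeacedaec  c
    6  beeacedaecbcbac$c  c
    7  c$cbeeacedaecbcba  a
    8  cbac$cbeeacedaecb  b
    9  cbcbac$cbeeacedae  e
   10  cbeeacedaecbcbac$  $
   11  cedaecbcbac$cbeea  a
   12  daecbcbac$cbeeace  e
   13  eacedaecbcbac$cbe  e
   14  ecbcbac$cbeeaceda  a
   15  edaecbcbac$cbeeac  c
   16  eeacedaecbcbac$cb  b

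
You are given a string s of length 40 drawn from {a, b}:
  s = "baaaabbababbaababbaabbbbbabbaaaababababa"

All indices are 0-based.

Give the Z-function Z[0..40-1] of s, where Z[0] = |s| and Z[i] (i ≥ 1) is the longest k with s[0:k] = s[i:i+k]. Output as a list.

[40, 0, 0, 0, 0, 1, 2, 0, 2, 0, 1, 3, 0, 0, 2, 0, 1, 3, 0, 0, 1, 1, 1, 1, 2, 0, 1, 6, 0, 0, 0, 0, 2, 0, 2, 0, 2, 0, 2, 0]

Z[0]=40
i=1: i≥r, start 0; Z[1]=0
i=2: i≥r, start 0; Z[2]=0
i=3: i≥r, start 0; Z[3]=0
i=4: i≥r, start 0; Z[4]=0
i=5: i≥r, start 0; Z[5]=1 grow→box=[5,6)
i=6: i≥r, start 0; Z[6]=2 grow→box=[6,8)
i=7: min(r-i=1, Z[1]=0)=0; Z[7]=0
i=8: i≥r, start 0; Z[8]=2 grow→box=[8,10)
i=9: min(r-i=1, Z[1]=0)=0; Z[9]=0
i=10: i≥r, start 0; Z[10]=1 grow→box=[10,11)
i=11: i≥r, start 0; Z[11]=3 grow→box=[11,14)
i=12: min(r-i=2, Z[1]=0)=0; Z[12]=0
i=13: min(r-i=1, Z[2]=0)=0; Z[13]=0
i=14: i≥r, start 0; Z[14]=2 grow→box=[14,16)
i=15: min(r-i=1, Z[1]=0)=0; Z[15]=0
i=16: i≥r, start 0; Z[16]=1 grow→box=[16,17)
i=17: i≥r, start 0; Z[17]=3 grow→box=[17,20)
i=18: min(r-i=2, Z[1]=0)=0; Z[18]=0
i=19: min(r-i=1, Z[2]=0)=0; Z[19]=0
i=20: i≥r, start 0; Z[20]=1 grow→box=[20,21)
i=21: i≥r, start 0; Z[21]=1 grow→box=[21,22)
i=22: i≥r, start 0; Z[22]=1 grow→box=[22,23)
i=23: i≥r, start 0; Z[23]=1 grow→box=[23,24)
i=24: i≥r, start 0; Z[24]=2 grow→box=[24,26)
i=25: min(r-i=1, Z[1]=0)=0; Z[25]=0
i=26: i≥r, start 0; Z[26]=1 grow→box=[26,27)
i=27: i≥r, start 0; Z[27]=6 grow→box=[27,33)
i=28: min(r-i=5, Z[1]=0)=0; Z[28]=0
i=29: min(r-i=4, Z[2]=0)=0; Z[29]=0
i=30: min(r-i=3, Z[3]=0)=0; Z[30]=0
i=31: min(r-i=2, Z[4]=0)=0; Z[31]=0
i=32: min(r-i=1, Z[5]=1)=1; Z[32]=2 grow→box=[32,34)
i=33: min(r-i=1, Z[1]=0)=0; Z[33]=0
i=34: i≥r, start 0; Z[34]=2 grow→box=[34,36)
i=35: min(r-i=1, Z[1]=0)=0; Z[35]=0
i=36: i≥r, start 0; Z[36]=2 grow→box=[36,38)
i=37: min(r-i=1, Z[1]=0)=0; Z[37]=0
i=38: i≥r, start 0; Z[38]=2 grow→box=[38,40)
i=39: min(r-i=1, Z[1]=0)=0; Z[39]=0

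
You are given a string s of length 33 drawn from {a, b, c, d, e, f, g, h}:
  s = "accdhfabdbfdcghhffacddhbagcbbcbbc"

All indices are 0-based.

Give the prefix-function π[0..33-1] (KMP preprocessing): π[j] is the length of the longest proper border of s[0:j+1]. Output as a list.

[0, 0, 0, 0, 0, 0, 1, 0, 0, 0, 0, 0, 0, 0, 0, 0, 0, 0, 1, 2, 0, 0, 0, 0, 1, 0, 0, 0, 0, 0, 0, 0, 0]

π[0] = 0
j=1 s[j]='c': π[1]=0 (border '')
j=2 s[j]='c': π[2]=0 (border '')
j=3 s[j]='d': π[3]=0 (border '')
j=4 s[j]='h': π[4]=0 (border '')
j=5 s[j]='f': π[5]=0 (border '')
j=6 s[j]='a': π[6]=1 (border 'a')
j=7 s[j]='b': k: 1→0; π[7]=0 (border '')
j=8 s[j]='d': π[8]=0 (border '')
j=9 s[j]='b': π[9]=0 (border '')
j=10 s[j]='f': π[10]=0 (border '')
j=11 s[j]='d': π[11]=0 (border '')
j=12 s[j]='c': π[12]=0 (border '')
j=13 s[j]='g': π[13]=0 (border '')
j=14 s[j]='h': π[14]=0 (border '')
j=15 s[j]='h': π[15]=0 (border '')
j=16 s[j]='f': π[16]=0 (border '')
j=17 s[j]='f': π[17]=0 (border '')
j=18 s[j]='a': π[18]=1 (border 'a')
j=19 s[j]='c': π[19]=2 (border 'ac')
j=20 s[j]='d': k: 2→0; π[20]=0 (border '')
j=21 s[j]='d': π[21]=0 (border '')
j=22 s[j]='h': π[22]=0 (border '')
j=23 s[j]='b': π[23]=0 (border '')
j=24 s[j]='a': π[24]=1 (border 'a')
j=25 s[j]='g': k: 1→0; π[25]=0 (border '')
j=26 s[j]='c': π[26]=0 (border '')
j=27 s[j]='b': π[27]=0 (border '')
j=28 s[j]='b': π[28]=0 (border '')
j=29 s[j]='c': π[29]=0 (border '')
j=30 s[j]='b': π[30]=0 (border '')
j=31 s[j]='b': π[31]=0 (border '')
j=32 s[j]='c': π[32]=0 (border '')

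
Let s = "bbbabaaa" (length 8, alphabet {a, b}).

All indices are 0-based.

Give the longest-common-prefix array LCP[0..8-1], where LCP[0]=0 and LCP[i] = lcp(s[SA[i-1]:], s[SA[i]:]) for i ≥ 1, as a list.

[0, 1, 2, 1, 0, 2, 1, 2]

rank→(start, suffix):
  0 → (7, 'a')
  1 → (6, 'aa')
  2 → (5, 'aaa')
  3 → (3, 'abaaa')
  4 → (4, 'baaa')
  5 → (2, 'babaaa')
  6 → (1, 'bbabaaa')
  7 → (0, 'bbbabaaa')

SA = [7, 6, 5, 3, 4, 2, 1, 0]
[i] adj suffixes → lcp
  [1] 7/6 → 1 ('a')
  [2] 6/5 → 2 ('aa')
  [3] 5/3 → 1 ('a')
  [4] 3/4 → 0 ('')
  [5] 4/2 → 2 ('ba')
  [6] 2/1 → 1 ('b')
  [7] 1/0 → 2 ('bb')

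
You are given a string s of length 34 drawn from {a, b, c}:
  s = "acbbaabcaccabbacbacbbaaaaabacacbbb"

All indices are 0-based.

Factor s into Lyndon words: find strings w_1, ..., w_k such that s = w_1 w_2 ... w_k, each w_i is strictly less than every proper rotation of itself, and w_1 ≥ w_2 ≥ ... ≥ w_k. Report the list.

emit factor 1: 'acbb' (i=0, period=4)
emit factor 2: 'aabcaccabbacbacbb' (i=4, period=17)
emit factor 3: 'aaaaabacacbbb' (i=21, period=13)

["acbb", "aabcaccabbacbacbb", "aaaaabacacbbb"]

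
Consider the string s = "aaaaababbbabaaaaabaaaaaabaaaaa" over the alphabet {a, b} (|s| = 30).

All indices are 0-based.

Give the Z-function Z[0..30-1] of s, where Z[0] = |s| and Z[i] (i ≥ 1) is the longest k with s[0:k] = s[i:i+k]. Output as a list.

[30, 4, 3, 2, 1, 0, 1, 0, 0, 0, 1, 0, 7, 4, 3, 2, 1, 0, 5, 7, 4, 3, 2, 1, 0, 5, 4, 3, 2, 1]

Z[0]=30
i=1: outside box; Z[1]=4 grow→box=[1,5)
i=2: min(r-i=3, Z[1]=4)=3; Z[2]=3
i=3: min(r-i=2, Z[2]=3)=2; Z[3]=2
i=4: min(r-i=1, Z[3]=2)=1; Z[4]=1
i=5: outside box; Z[5]=0
i=6: outside box; Z[6]=1 grow→box=[6,7)
i=7: outside box; Z[7]=0
i=8: outside box; Z[8]=0
i=9: outside box; Z[9]=0
i=10: outside box; Z[10]=1 grow→box=[10,11)
i=11: outside box; Z[11]=0
i=12: outside box; Z[12]=7 grow→box=[12,19)
i=13: min(r-i=6, Z[1]=4)=4; Z[13]=4
i=14: min(r-i=5, Z[2]=3)=3; Z[14]=3
i=15: min(r-i=4, Z[3]=2)=2; Z[15]=2
i=16: min(r-i=3, Z[4]=1)=1; Z[16]=1
i=17: min(r-i=2, Z[5]=0)=0; Z[17]=0
i=18: min(r-i=1, Z[6]=1)=1; Z[18]=5 grow→box=[18,23)
i=19: min(r-i=4, Z[1]=4)=4; Z[19]=7 grow→box=[19,26)
i=20: min(r-i=6, Z[1]=4)=4; Z[20]=4
i=21: min(r-i=5, Z[2]=3)=3; Z[21]=3
i=22: min(r-i=4, Z[3]=2)=2; Z[22]=2
i=23: min(r-i=3, Z[4]=1)=1; Z[23]=1
i=24: min(r-i=2, Z[5]=0)=0; Z[24]=0
i=25: min(r-i=1, Z[6]=1)=1; Z[25]=5 grow→box=[25,30)
i=26: min(r-i=4, Z[1]=4)=4; Z[26]=4
i=27: min(r-i=3, Z[2]=3)=3; Z[27]=3
i=28: min(r-i=2, Z[3]=2)=2; Z[28]=2
i=29: min(r-i=1, Z[4]=1)=1; Z[29]=1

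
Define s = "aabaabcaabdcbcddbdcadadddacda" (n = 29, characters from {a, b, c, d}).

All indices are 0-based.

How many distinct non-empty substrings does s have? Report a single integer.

393

rank→(start, suffix):
  0 → (28, 'a')
  1 → (0, 'aabaabcaabdcbcddbdcadadddacda')
  2 → (3, 'aabcaabdcbcddbdcadadddacda')
  3 → (7, 'aabdcbcddbdcadadddacda')
  4 → (1, 'abaabcaabdcbcddbdcadadddacda')
  5 → (4, 'abcaabdcbcddbdcadadddacda')
  6 → (8, 'abdcbcddbdcadadddacda')
  7 → (25, 'acda')
  8 → (19, 'adadddacda')
  9 → (21, 'adddacda')
  10 → (2, 'baabcaabdcbcddbdcadadddacda')
  11 → (5, 'bcaabdcbcddbdcadadddacda')
  12 → (12, 'bcddbdcadadddacda')
  13 → (16, 'bdcadadddacda')
  14 → (9, 'bdcbcddbdcadadddacda')
  15 → (6, 'caabdcbcddbdcadadddacda')
  16 → (18, 'cadadddacda')
  17 → (11, 'cbcddbdcadadddacda')
  18 → (26, 'cda')
  19 → (13, 'cddbdcadadddacda')
  20 → (27, 'da')
  21 → (24, 'dacda')
  22 → (20, 'dadddacda')
  23 → (15, 'dbdcadadddacda')
  24 → (17, 'dcadadddacda')
  25 → (10, 'dcbcddbdcadadddacda')
  26 → (23, 'ddacda')
  27 → (14, 'ddbdcadadddacda')
  28 → (22, 'dddacda')

SA = [28, 0, 3, 7, 1, 4, 8, 25, 19, 21, 2, 5, 12, 16, 9, 6, 18, 11, 26, 13, 27, 24, 20, 15, 17, 10, 23, 14, 22]
rank  pair      lcp
   1  s[28:],s[0:]  1  'a'
   2  s[0:],s[3:]  3  'aab'
   3  s[3:],s[7:]  3  'aab'
   4  s[7:],s[1:]  1  'a'
   5  s[1:],s[4:]  2  'ab'
   6  s[4:],s[8:]  2  'ab'
   7  s[8:],s[25:]  1  'a'
   8  s[25:],s[19:]  1  'a'
   9  s[19:],s[21:]  2  'ad'
  10  s[21:],s[2:]  0  ''
  11  s[2:],s[5:]  1  'b'
  12  s[5:],s[12:]  2  'bc'
  13  s[12:],s[16:]  1  'b'
  14  s[16:],s[9:]  3  'bdc'
  15  s[9:],s[6:]  0  ''
  16  s[6:],s[18:]  2  'ca'
  17  s[18:],s[11:]  1  'c'
  18  s[11:],s[26:]  1  'c'
  19  s[26:],s[13:]  2  'cd'
  20  s[13:],s[27:]  0  ''
  21  s[27:],s[24:]  2  'da'
  22  s[24:],s[20:]  2  'da'
  23  s[20:],s[15:]  1  'd'
  24  s[15:],s[17:]  1  'd'
  25  s[17:],s[10:]  2  'dc'
  26  s[10:],s[23:]  1  'd'
  27  s[23:],s[14:]  2  'dd'
  28  s[14:],s[22:]  2  'dd'

n(n+1)/2 = 29·30/2 = 435
Σ LCP = 0 + 1 + 3 + 3 + 1 + 2 + 2 + 1 + 1 + 2 + 0 + 1 + 2 + 1 + 3 + 0 + 2 + 1 + 1 + 2 + 0 + 2 + 2 + 1 + 1 + 2 + 1 + 2 + 2 = 42
distinct = 435 − 42 = 393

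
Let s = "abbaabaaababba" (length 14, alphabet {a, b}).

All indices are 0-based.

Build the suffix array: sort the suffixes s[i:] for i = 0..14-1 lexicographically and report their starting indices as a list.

sorted suffixes:
  #0 SA[0]=13  'a'
  #1 SA[1]=6  'aaababba'
  #2 SA[2]=3  'aabaaababba'
  #3 SA[3]=7  'aababba'
  #4 SA[4]=4  'abaaababba'
  #5 SA[5]=8  'ababba'
  #6 SA[6]=10  'abba'
  #7 SA[7]=0  'abbaabaaababba'
  #8 SA[8]=12  'ba'
  #9 SA[9]=5  'baaababba'
  #10 SA[10]=2  'baabaaababba'
  #11 SA[11]=9  'babba'
  #12 SA[12]=11  'bba'
  #13 SA[13]=1  'bbaabaaababba'

[13, 6, 3, 7, 4, 8, 10, 0, 12, 5, 2, 9, 11, 1]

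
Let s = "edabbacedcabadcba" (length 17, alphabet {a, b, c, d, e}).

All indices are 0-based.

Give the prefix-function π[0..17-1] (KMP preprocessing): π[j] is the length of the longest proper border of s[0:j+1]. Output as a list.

[0, 0, 0, 0, 0, 0, 0, 1, 2, 0, 0, 0, 0, 0, 0, 0, 0]

π[0] = 0
j=1 s[j]='d': π[1]=0 (border '')
j=2 s[j]='a': π[2]=0 (border '')
j=3 s[j]='b': π[3]=0 (border '')
j=4 s[j]='b': π[4]=0 (border '')
j=5 s[j]='a': π[5]=0 (border '')
j=6 s[j]='c': π[6]=0 (border '')
j=7 s[j]='e': π[7]=1 (border 'e')
j=8 s[j]='d': π[8]=2 (border 'ed')
j=9 s[j]='c': k: 2→0; π[9]=0 (border '')
j=10 s[j]='a': π[10]=0 (border '')
j=11 s[j]='b': π[11]=0 (border '')
j=12 s[j]='a': π[12]=0 (border '')
j=13 s[j]='d': π[13]=0 (border '')
j=14 s[j]='c': π[14]=0 (border '')
j=15 s[j]='b': π[15]=0 (border '')
j=16 s[j]='a': π[16]=0 (border '')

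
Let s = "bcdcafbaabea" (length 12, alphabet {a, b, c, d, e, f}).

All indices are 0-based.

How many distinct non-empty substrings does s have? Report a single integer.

rank→(start, suffix):
  0 → (11, 'a')
  1 → (7, 'aabea')
  2 → (8, 'abea')
  3 → (4, 'afbaabea')
  4 → (6, 'baabea')
  5 → (0, 'bcdcafbaabea')
  6 → (9, 'bea')
  7 → (3, 'cafbaabea')
  8 → (1, 'cdcafbaabea')
  9 → (2, 'dcafbaabea')
  10 → (10, 'ea')
  11 → (5, 'fbaabea')

SA = [11, 7, 8, 4, 6, 0, 9, 3, 1, 2, 10, 5]
rank  pair      lcp
   1  s[11:],s[7:]  1  'a'
   2  s[7:],s[8:]  1  'a'
   3  s[8:],s[4:]  1  'a'
   4  s[4:],s[6:]  0  ''
   5  s[6:],s[0:]  1  'b'
   6  s[0:],s[9:]  1  'b'
   7  s[9:],s[3:]  0  ''
   8  s[3:],s[1:]  1  'c'
   9  s[1:],s[2:]  0  ''
  10  s[2:],s[10:]  0  ''
  11  s[10:],s[5:]  0  ''

n(n+1)/2 = 12·13/2 = 78
Σ LCP = 0 + 1 + 1 + 1 + 0 + 1 + 1 + 0 + 1 + 0 + 0 + 0 = 6
distinct = 78 − 6 = 72

72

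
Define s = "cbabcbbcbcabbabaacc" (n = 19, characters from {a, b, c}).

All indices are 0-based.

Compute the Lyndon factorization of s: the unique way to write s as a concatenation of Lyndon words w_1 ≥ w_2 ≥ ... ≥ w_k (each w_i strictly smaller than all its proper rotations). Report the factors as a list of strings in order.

["c", "b", "abcbbcbc", "abb", "ab", "aacc"]

emit factor 1: 'c' (i=0, period=1)
emit factor 2: 'b' (i=1, period=1)
emit factor 3: 'abcbbcbc' (i=2, period=8)
emit factor 4: 'abb' (i=10, period=3)
emit factor 5: 'ab' (i=13, period=2)
emit factor 6: 'aacc' (i=15, period=4)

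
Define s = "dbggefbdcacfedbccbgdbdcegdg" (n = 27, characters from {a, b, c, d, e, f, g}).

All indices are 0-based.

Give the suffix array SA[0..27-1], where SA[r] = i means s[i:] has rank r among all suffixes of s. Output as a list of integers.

sorted suffixes:
  #0 SA[0]=9  'acfedbccbgdbdcegdg'
  #1 SA[1]=14  'bccbgdbdcegdg'
  #2 SA[2]=6  'bdcacfedbccbgdbdcegdg'
  #3 SA[3]=20  'bdcegdg'
  #4 SA[4]=17  'bgdbdcegdg'
  #5 SA[5]=1  'bggefbdcacfedbccbgdbdcegdg'
  #6 SA[6]=8  'cacfedbccbgdbdcegdg'
  #7 SA[7]=16  'cbgdbdcegdg'
  #8 SA[8]=15  'ccbgdbdcegdg'
  #9 SA[9]=22  'cegdg'
  #10 SA[10]=10  'cfedbccbgdbdcegdg'
  #11 SA[11]=13  'dbccbgdbdcegdg'
  #12 SA[12]=19  'dbdcegdg'
  #13 SA[13]=0  'dbggefbdcacfedbccbgdbdcegdg'
  #14 SA[14]=7  'dcacfedbccbgdbdcegdg'
  #15 SA[15]=21  'dcegdg'
  #16 SA[16]=25  'dg'
  #17 SA[17]=12  'edbccbgdbdcegdg'
  #18 SA[18]=4  'efbdcacfedbccbgdbdcegdg'
  #19 SA[19]=23  'egdg'
  #20 SA[20]=5  'fbdcacfedbccbgdbdcegdg'
  #21 SA[21]=11  'fedbccbgdbdcegdg'
  #22 SA[22]=26  'g'
  #23 SA[23]=18  'gdbdcegdg'
  #24 SA[24]=24  'gdg'
  #25 SA[25]=3  'gefbdcacfedbccbgdbdcegdg'
  #26 SA[26]=2  'ggefbdcacfedbccbgdbdcegdg'

[9, 14, 6, 20, 17, 1, 8, 16, 15, 22, 10, 13, 19, 0, 7, 21, 25, 12, 4, 23, 5, 11, 26, 18, 24, 3, 2]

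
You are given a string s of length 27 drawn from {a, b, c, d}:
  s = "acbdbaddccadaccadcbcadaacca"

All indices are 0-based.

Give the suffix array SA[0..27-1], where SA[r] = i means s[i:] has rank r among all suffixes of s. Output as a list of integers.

sorted suffixes:
  #0 SA[0]=26  'a'
  #1 SA[1]=22  'aacca'
  #2 SA[2]=0  'acbdbaddccadaccadcbcadaacca'
  #3 SA[3]=23  'acca'
  #4 SA[4]=12  'accadcbcadaacca'
  #5 SA[5]=20  'adaacca'
  #6 SA[6]=10  'adaccadcbcadaacca'
  #7 SA[7]=15  'adcbcadaacca'
  #8 SA[8]=5  'addccadaccadcbcadaacca'
  #9 SA[9]=4  'baddccadaccadcbcadaacca'
  #10 SA[10]=18  'bcadaacca'
  #11 SA[11]=2  'bdbaddccadaccadcbcadaacca'
  #12 SA[12]=25  'ca'
  #13 SA[13]=19  'cadaacca'
  #14 SA[14]=9  'cadaccadcbcadaacca'
  #15 SA[15]=14  'cadcbcadaacca'
  #16 SA[16]=17  'cbcadaacca'
  #17 SA[17]=1  'cbdbaddccadaccadcbcadaacca'
  #18 SA[18]=24  'cca'
  #19 SA[19]=8  'ccadaccadcbcadaacca'
  #20 SA[20]=13  'ccadcbcadaacca'
  #21 SA[21]=21  'daacca'
  #22 SA[22]=11  'daccadcbcadaacca'
  #23 SA[23]=3  'dbaddccadaccadcbcadaacca'
  #24 SA[24]=16  'dcbcadaacca'
  #25 SA[25]=7  'dccadaccadcbcadaacca'
  #26 SA[26]=6  'ddccadaccadcbcadaacca'

[26, 22, 0, 23, 12, 20, 10, 15, 5, 4, 18, 2, 25, 19, 9, 14, 17, 1, 24, 8, 13, 21, 11, 3, 16, 7, 6]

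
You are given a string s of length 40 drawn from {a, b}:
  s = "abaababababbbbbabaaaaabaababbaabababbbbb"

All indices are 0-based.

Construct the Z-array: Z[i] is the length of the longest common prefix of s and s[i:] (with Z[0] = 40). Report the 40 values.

Z[0]=40
i=1: outside box; Z[1]=0
i=2: outside box; Z[2]=1 extend→box=[2,3)
i=3: outside box; Z[3]=3 extend→box=[3,6)
i=4: min(r-i=2, Z[1]=0)=0; Z[4]=0
i=5: min(r-i=1, Z[2]=1)=1; Z[5]=3 extend→box=[5,8)
i=6: min(r-i=2, Z[1]=0)=0; Z[6]=0
i=7: min(r-i=1, Z[2]=1)=1; Z[7]=3 extend→box=[7,10)
i=8: min(r-i=2, Z[1]=0)=0; Z[8]=0
i=9: min(r-i=1, Z[2]=1)=1; Z[9]=2 extend→box=[9,11)
i=10: min(r-i=1, Z[1]=0)=0; Z[10]=0
i=11: outside box; Z[11]=0
i=12: outside box; Z[12]=0
i=13: outside box; Z[13]=0
i=14: outside box; Z[14]=0
i=15: outside box; Z[15]=4 extend→box=[15,19)
i=16: min(r-i=3, Z[1]=0)=0; Z[16]=0
i=17: min(r-i=2, Z[2]=1)=1; Z[17]=1
i=18: min(r-i=1, Z[3]=3)=1; Z[18]=1
i=19: outside box; Z[19]=1 extend→box=[19,20)
i=20: outside box; Z[20]=1 extend→box=[20,21)
i=21: outside box; Z[21]=7 extend→box=[21,28)
i=22: min(r-i=6, Z[1]=0)=0; Z[22]=0
i=23: min(r-i=5, Z[2]=1)=1; Z[23]=1
i=24: min(r-i=4, Z[3]=3)=3; Z[24]=3
i=25: min(r-i=3, Z[4]=0)=0; Z[25]=0
i=26: min(r-i=2, Z[5]=3)=2; Z[26]=2
i=27: min(r-i=1, Z[6]=0)=0; Z[27]=0
i=28: outside box; Z[28]=0
i=29: outside box; Z[29]=1 extend→box=[29,30)
i=30: outside box; Z[30]=3 extend→box=[30,33)
i=31: min(r-i=2, Z[1]=0)=0; Z[31]=0
i=32: min(r-i=1, Z[2]=1)=1; Z[32]=3 extend→box=[32,35)
i=33: min(r-i=2, Z[1]=0)=0; Z[33]=0
i=34: min(r-i=1, Z[2]=1)=1; Z[34]=2 extend→box=[34,36)
i=35: min(r-i=1, Z[1]=0)=0; Z[35]=0
i=36: outside box; Z[36]=0
i=37: outside box; Z[37]=0
i=38: outside box; Z[38]=0
i=39: outside box; Z[39]=0

[40, 0, 1, 3, 0, 3, 0, 3, 0, 2, 0, 0, 0, 0, 0, 4, 0, 1, 1, 1, 1, 7, 0, 1, 3, 0, 2, 0, 0, 1, 3, 0, 3, 0, 2, 0, 0, 0, 0, 0]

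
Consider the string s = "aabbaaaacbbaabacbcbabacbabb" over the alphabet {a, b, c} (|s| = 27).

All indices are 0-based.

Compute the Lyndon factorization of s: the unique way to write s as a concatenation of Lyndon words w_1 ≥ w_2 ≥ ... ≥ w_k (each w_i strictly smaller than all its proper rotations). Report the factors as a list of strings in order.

["aabb", "aaaacbbaabacbcbabacbabb"]

emit factor 1: 'aabb' (i=0, period=4)
emit factor 2: 'aaaacbbaabacbcbabacbabb' (i=4, period=23)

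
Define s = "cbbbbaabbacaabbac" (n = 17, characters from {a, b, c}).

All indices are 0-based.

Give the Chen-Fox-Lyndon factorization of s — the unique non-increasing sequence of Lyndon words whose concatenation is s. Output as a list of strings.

["c", "b", "b", "b", "b", "aabbac", "aabbac"]

emit factor 1: 'c' (i=0, period=1)
emit factor 2: 'b' (i=1, period=1)
emit factor 3: 'b' (i=2, period=1)
emit factor 4: 'b' (i=3, period=1)
emit factor 5: 'b' (i=4, period=1)
emit factor 6: 'aabbac' (i=5, period=6)
emit factor 7: 'aabbac' (i=11, period=6)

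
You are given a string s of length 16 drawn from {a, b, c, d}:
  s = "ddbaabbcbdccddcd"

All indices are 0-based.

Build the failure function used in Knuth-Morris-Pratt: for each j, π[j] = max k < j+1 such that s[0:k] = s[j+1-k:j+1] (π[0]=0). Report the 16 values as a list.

π[0] = 0
j=1 s[j]='d': π[1]=1 (border 'd')
j=2 s[j]='b': k: 1→0; π[2]=0 (border '')
j=3 s[j]='a': π[3]=0 (border '')
j=4 s[j]='a': π[4]=0 (border '')
j=5 s[j]='b': π[5]=0 (border '')
j=6 s[j]='b': π[6]=0 (border '')
j=7 s[j]='c': π[7]=0 (border '')
j=8 s[j]='b': π[8]=0 (border '')
j=9 s[j]='d': π[9]=1 (border 'd')
j=10 s[j]='c': k: 1→0; π[10]=0 (border '')
j=11 s[j]='c': π[11]=0 (border '')
j=12 s[j]='d': π[12]=1 (border 'd')
j=13 s[j]='d': π[13]=2 (border 'dd')
j=14 s[j]='c': k: 2→1→0; π[14]=0 (border '')
j=15 s[j]='d': π[15]=1 (border 'd')

[0, 1, 0, 0, 0, 0, 0, 0, 0, 1, 0, 0, 1, 2, 0, 1]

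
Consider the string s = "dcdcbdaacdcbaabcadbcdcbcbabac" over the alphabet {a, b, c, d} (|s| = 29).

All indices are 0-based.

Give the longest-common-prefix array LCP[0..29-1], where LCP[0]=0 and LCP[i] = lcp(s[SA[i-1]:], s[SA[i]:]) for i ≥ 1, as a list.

[0, 2, 1, 2, 1, 2, 1, 0, 2, 2, 1, 2, 2, 1, 0, 1, 1, 3, 2, 2, 1, 4, 4, 0, 1, 1, 3, 3, 2]

sorted suffixes:
  #0 SA[0]=12  'aabcadbcdcbcbabac'
  #1 SA[1]=6  'aacdcbaabcadbcdcbcbabac'
  #2 SA[2]=25  'abac'
  #3 SA[3]=13  'abcadbcdcbcbabac'
  #4 SA[4]=27  'ac'
  #5 SA[5]=7  'acdcbaabcadbcdcbcbabac'
  #6 SA[6]=16  'adbcdcbcbabac'
  #7 SA[7]=11  'baabcadbcdcbcbabac'
  #8 SA[8]=24  'babac'
  #9 SA[9]=26  'bac'
  #10 SA[10]=14  'bcadbcdcbcbabac'
  #11 SA[11]=22  'bcbabac'
  #12 SA[12]=18  'bcdcbcbabac'
  #13 SA[13]=4  'bdaacdcbaabcadbcdcbcbabac'
  #14 SA[14]=28  'c'
  #15 SA[15]=15  'cadbcdcbcbabac'
  #16 SA[16]=10  'cbaabcadbcdcbcbabac'
  #17 SA[17]=23  'cbabac'
  #18 SA[18]=21  'cbcbabac'
  #19 SA[19]=3  'cbdaacdcbaabcadbcdcbcbabac'
  #20 SA[20]=8  'cdcbaabcadbcdcbcbabac'
  #21 SA[21]=19  'cdcbcbabac'
  #22 SA[22]=1  'cdcbdaacdcbaabcadbcdcbcbabac'
  #23 SA[23]=5  'daacdcbaabcadbcdcbcbabac'
  #24 SA[24]=17  'dbcdcbcbabac'
  #25 SA[25]=9  'dcbaabcadbcdcbcbabac'
  #26 SA[26]=20  'dcbcbabac'
  #27 SA[27]=2  'dcbdaacdcbaabcadbcdcbcbabac'
  #28 SA[28]=0  'dcdcbdaacdcbaabcadbcdcbcbabac'

SA = [12, 6, 25, 13, 27, 7, 16, 11, 24, 26, 14, 22, 18, 4, 28, 15, 10, 23, 21, 3, 8, 19, 1, 5, 17, 9, 20, 2, 0]
rank  pair      lcp
   1  s[12:],s[6:]  2  'aa'
   2  s[6:],s[25:]  1  'a'
   3  s[25:],s[13:]  2  'ab'
   4  s[13:],s[27:]  1  'a'
   5  s[27:],s[7:]  2  'ac'
   6  s[7:],s[16:]  1  'a'
   7  s[16:],s[11:]  0  ''
   8  s[11:],s[24:]  2  'ba'
   9  s[24:],s[26:]  2  'ba'
  10  s[26:],s[14:]  1  'b'
  11  s[14:],s[22:]  2  'bc'
  12  s[22:],s[18:]  2  'bc'
  13  s[18:],s[4:]  1  'b'
  14  s[4:],s[28:]  0  ''
  15  s[28:],s[15:]  1  'c'
  16  s[15:],s[10:]  1  'c'
  17  s[10:],s[23:]  3  'cba'
  18  s[23:],s[21:]  2  'cb'
  19  s[21:],s[3:]  2  'cb'
  20  s[3:],s[8:]  1  'c'
  21  s[8:],s[19:]  4  'cdcb'
  22  s[19:],s[1:]  4  'cdcb'
  23  s[1:],s[5:]  0  ''
  24  s[5:],s[17:]  1  'd'
  25  s[17:],s[9:]  1  'd'
  26  s[9:],s[20:]  3  'dcb'
  27  s[20:],s[2:]  3  'dcb'
  28  s[2:],s[0:]  2  'dc'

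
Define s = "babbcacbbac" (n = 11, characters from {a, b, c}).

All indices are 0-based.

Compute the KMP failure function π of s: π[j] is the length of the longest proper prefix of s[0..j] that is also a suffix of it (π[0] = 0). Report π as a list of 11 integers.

[0, 0, 1, 1, 0, 0, 0, 1, 1, 2, 0]

π[0] = 0
j=1 s[j]='a': π[1]=0 (border '')
j=2 s[j]='b': π[2]=1 (border 'b')
j=3 s[j]='b': k: 1→0; π[3]=1 (border 'b')
j=4 s[j]='c': k: 1→0; π[4]=0 (border '')
j=5 s[j]='a': π[5]=0 (border '')
j=6 s[j]='c': π[6]=0 (border '')
j=7 s[j]='b': π[7]=1 (border 'b')
j=8 s[j]='b': k: 1→0; π[8]=1 (border 'b')
j=9 s[j]='a': π[9]=2 (border 'ba')
j=10 s[j]='c': k: 2→0; π[10]=0 (border '')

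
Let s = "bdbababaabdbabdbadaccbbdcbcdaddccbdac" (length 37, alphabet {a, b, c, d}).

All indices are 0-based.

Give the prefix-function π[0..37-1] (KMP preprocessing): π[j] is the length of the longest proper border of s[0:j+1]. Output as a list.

[0, 0, 1, 0, 1, 0, 1, 0, 0, 1, 2, 3, 4, 5, 2, 3, 4, 0, 0, 0, 0, 1, 1, 2, 0, 1, 0, 0, 0, 0, 0, 0, 0, 1, 2, 0, 0]

π[0] = 0
j=1 s[j]='d': π[1]=0 (border '')
j=2 s[j]='b': π[2]=1 (border 'b')
j=3 s[j]='a': k: 1→0; π[3]=0 (border '')
j=4 s[j]='b': π[4]=1 (border 'b')
j=5 s[j]='a': k: 1→0; π[5]=0 (border '')
j=6 s[j]='b': π[6]=1 (border 'b')
j=7 s[j]='a': k: 1→0; π[7]=0 (border '')
j=8 s[j]='a': π[8]=0 (border '')
j=9 s[j]='b': π[9]=1 (border 'b')
j=10 s[j]='d': π[10]=2 (border 'bd')
j=11 s[j]='b': π[11]=3 (border 'bdb')
j=12 s[j]='a': π[12]=4 (border 'bdba')
j=13 s[j]='b': π[13]=5 (border 'bdbab')
j=14 s[j]='d': k: 5→1; π[14]=2 (border 'bd')
j=15 s[j]='b': π[15]=3 (border 'bdb')
j=16 s[j]='a': π[16]=4 (border 'bdba')
j=17 s[j]='d': k: 4→0; π[17]=0 (border '')
j=18 s[j]='a': π[18]=0 (border '')
j=19 s[j]='c': π[19]=0 (border '')
j=20 s[j]='c': π[20]=0 (border '')
j=21 s[j]='b': π[21]=1 (border 'b')
j=22 s[j]='b': k: 1→0; π[22]=1 (border 'b')
j=23 s[j]='d': π[23]=2 (border 'bd')
j=24 s[j]='c': k: 2→0; π[24]=0 (border '')
j=25 s[j]='b': π[25]=1 (border 'b')
j=26 s[j]='c': k: 1→0; π[26]=0 (border '')
j=27 s[j]='d': π[27]=0 (border '')
j=28 s[j]='a': π[28]=0 (border '')
j=29 s[j]='d': π[29]=0 (border '')
j=30 s[j]='d': π[30]=0 (border '')
j=31 s[j]='c': π[31]=0 (border '')
j=32 s[j]='c': π[32]=0 (border '')
j=33 s[j]='b': π[33]=1 (border 'b')
j=34 s[j]='d': π[34]=2 (border 'bd')
j=35 s[j]='a': k: 2→0; π[35]=0 (border '')
j=36 s[j]='c': π[36]=0 (border '')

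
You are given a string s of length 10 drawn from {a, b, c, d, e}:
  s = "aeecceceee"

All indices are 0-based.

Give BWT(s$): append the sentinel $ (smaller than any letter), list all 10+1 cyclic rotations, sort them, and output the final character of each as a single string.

e$eceeeceac

rank  rotation     last
    0  $aeecceceee  e
    1  aeecceceee$  $
    2  cceceee$aee  e
    3  ceceee$aeec  c
    4  ceee$aeecce  e
    5  e$aeeccecee  e
    6  ecceceee$ae  e
    7  eceee$aeecc  c
    8  ee$aeeccece  e
    9  eecceceee$a  a
   10  eee$aeeccec  c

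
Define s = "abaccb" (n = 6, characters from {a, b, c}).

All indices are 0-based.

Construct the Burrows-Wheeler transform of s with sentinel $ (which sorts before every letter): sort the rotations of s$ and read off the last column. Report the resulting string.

b$bcaca

rank  rotation last
    0  $abaccb  b
    1  abaccb$  $
    2  accb$ab  b
    3  b$abacc  c
    4  baccb$a  a
    5  cb$abac  c
    6  ccb$aba  a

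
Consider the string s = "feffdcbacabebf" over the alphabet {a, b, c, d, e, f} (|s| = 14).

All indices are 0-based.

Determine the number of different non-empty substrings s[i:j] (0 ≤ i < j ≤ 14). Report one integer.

rank | idx | suffix
   0 |   9 | abebf
   1 |   7 | acabebf
   2 |   6 | bacabebf
   3 |  10 | bebf
   4 |  12 | bf
   5 |   8 | cabebf
   6 |   5 | cbacabebf
   7 |   4 | dcbacabebf
   8 |  11 | ebf
   9 |   1 | effdcbacabebf
  10 |  13 | f
  11 |   3 | fdcbacabebf
  12 |   0 | feffdcbacabebf
  13 |   2 | ffdcbacabebf

SA = [9, 7, 6, 10, 12, 8, 5, 4, 11, 1, 13, 3, 0, 2]
i: (SA[i-1],SA[i]) lcp shared
  1: (9,7) 1 'a'
  2: (7,6) 0 ''
  3: (6,10) 1 'b'
  4: (10,12) 1 'b'
  5: (12,8) 0 ''
  6: (8,5) 1 'c'
  7: (5,4) 0 ''
  8: (4,11) 0 ''
  9: (11,1) 1 'e'
  10: (1,13) 0 ''
  11: (13,3) 1 'f'
  12: (3,0) 1 'f'
  13: (0,2) 1 'f'

n(n+1)/2 = 14·15/2 = 105
Σ LCP = 0 + 1 + 0 + 1 + 1 + 0 + 1 + 0 + 0 + 1 + 0 + 1 + 1 + 1 = 8
distinct = 105 − 8 = 97

97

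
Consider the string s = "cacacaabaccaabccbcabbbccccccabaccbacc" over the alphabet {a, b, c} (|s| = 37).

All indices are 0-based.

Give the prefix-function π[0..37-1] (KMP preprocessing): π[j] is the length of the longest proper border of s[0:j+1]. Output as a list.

π[0] = 0
j=1 s[j]='a': π[1]=0 (border '')
j=2 s[j]='c': π[2]=1 (border 'c')
j=3 s[j]='a': π[3]=2 (border 'ca')
j=4 s[j]='c': π[4]=3 (border 'cac')
j=5 s[j]='a': π[5]=4 (border 'caca')
j=6 s[j]='a': k: 4→2→0; π[6]=0 (border '')
j=7 s[j]='b': π[7]=0 (border '')
j=8 s[j]='a': π[8]=0 (border '')
j=9 s[j]='c': π[9]=1 (border 'c')
j=10 s[j]='c': k: 1→0; π[10]=1 (border 'c')
j=11 s[j]='a': π[11]=2 (border 'ca')
j=12 s[j]='a': k: 2→0; π[12]=0 (border '')
j=13 s[j]='b': π[13]=0 (border '')
j=14 s[j]='c': π[14]=1 (border 'c')
j=15 s[j]='c': k: 1→0; π[15]=1 (border 'c')
j=16 s[j]='b': k: 1→0; π[16]=0 (border '')
j=17 s[j]='c': π[17]=1 (border 'c')
j=18 s[j]='a': π[18]=2 (border 'ca')
j=19 s[j]='b': k: 2→0; π[19]=0 (border '')
j=20 s[j]='b': π[20]=0 (border '')
j=21 s[j]='b': π[21]=0 (border '')
j=22 s[j]='c': π[22]=1 (border 'c')
j=23 s[j]='c': k: 1→0; π[23]=1 (border 'c')
j=24 s[j]='c': k: 1→0; π[24]=1 (border 'c')
j=25 s[j]='c': k: 1→0; π[25]=1 (border 'c')
j=26 s[j]='c': k: 1→0; π[26]=1 (border 'c')
j=27 s[j]='c': k: 1→0; π[27]=1 (border 'c')
j=28 s[j]='a': π[28]=2 (border 'ca')
j=29 s[j]='b': k: 2→0; π[29]=0 (border '')
j=30 s[j]='a': π[30]=0 (border '')
j=31 s[j]='c': π[31]=1 (border 'c')
j=32 s[j]='c': k: 1→0; π[32]=1 (border 'c')
j=33 s[j]='b': k: 1→0; π[33]=0 (border '')
j=34 s[j]='a': π[34]=0 (border '')
j=35 s[j]='c': π[35]=1 (border 'c')
j=36 s[j]='c': k: 1→0; π[36]=1 (border 'c')

[0, 0, 1, 2, 3, 4, 0, 0, 0, 1, 1, 2, 0, 0, 1, 1, 0, 1, 2, 0, 0, 0, 1, 1, 1, 1, 1, 1, 2, 0, 0, 1, 1, 0, 0, 1, 1]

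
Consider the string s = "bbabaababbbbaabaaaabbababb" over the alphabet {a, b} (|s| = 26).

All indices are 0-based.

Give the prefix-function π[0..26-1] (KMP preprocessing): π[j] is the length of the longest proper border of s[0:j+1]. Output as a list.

π[0] = 0
j=1 s[j]='b': π[1]=1 (border 'b')
j=2 s[j]='a': k: 1→0; π[2]=0 (border '')
j=3 s[j]='b': π[3]=1 (border 'b')
j=4 s[j]='a': k: 1→0; π[4]=0 (border '')
j=5 s[j]='a': π[5]=0 (border '')
j=6 s[j]='b': π[6]=1 (border 'b')
j=7 s[j]='a': k: 1→0; π[7]=0 (border '')
j=8 s[j]='b': π[8]=1 (border 'b')
j=9 s[j]='b': π[9]=2 (border 'bb')
j=10 s[j]='b': k: 2→1; π[10]=2 (border 'bb')
j=11 s[j]='b': k: 2→1; π[11]=2 (border 'bb')
j=12 s[j]='a': π[12]=3 (border 'bba')
j=13 s[j]='a': k: 3→0; π[13]=0 (border '')
j=14 s[j]='b': π[14]=1 (border 'b')
j=15 s[j]='a': k: 1→0; π[15]=0 (border '')
j=16 s[j]='a': π[16]=0 (border '')
j=17 s[j]='a': π[17]=0 (border '')
j=18 s[j]='a': π[18]=0 (border '')
j=19 s[j]='b': π[19]=1 (border 'b')
j=20 s[j]='b': π[20]=2 (border 'bb')
j=21 s[j]='a': π[21]=3 (border 'bba')
j=22 s[j]='b': π[22]=4 (border 'bbab')
j=23 s[j]='a': π[23]=5 (border 'bbaba')
j=24 s[j]='b': k: 5→0; π[24]=1 (border 'b')
j=25 s[j]='b': π[25]=2 (border 'bb')

[0, 1, 0, 1, 0, 0, 1, 0, 1, 2, 2, 2, 3, 0, 1, 0, 0, 0, 0, 1, 2, 3, 4, 5, 1, 2]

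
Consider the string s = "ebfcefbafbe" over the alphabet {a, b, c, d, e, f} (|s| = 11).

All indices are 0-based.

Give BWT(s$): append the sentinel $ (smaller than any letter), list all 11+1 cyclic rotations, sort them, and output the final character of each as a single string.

rank  rotation      last
    0  $ebfcefbafbe  e
    1  afbe$ebfcefb  b
    2  bafbe$ebfcef  f
    3  be$ebfcefbaf  f
    4  bfcefbafbe$e  e
    5  cefbafbe$ebf  f
    6  e$ebfcefbafb  b
    7  ebfcefbafbe$  $
    8  efbafbe$ebfc  c
    9  fbafbe$ebfce  e
   10  fbe$ebfcefba  a
   11  fcefbafbe$eb  b

ebffefb$ceab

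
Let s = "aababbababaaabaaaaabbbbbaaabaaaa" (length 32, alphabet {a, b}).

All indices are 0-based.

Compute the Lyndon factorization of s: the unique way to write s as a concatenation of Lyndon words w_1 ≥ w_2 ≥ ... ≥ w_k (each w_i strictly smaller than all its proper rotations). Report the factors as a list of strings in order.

emit factor 1: 'aababbabab' (i=0, period=10)
emit factor 2: 'aaab' (i=10, period=4)
emit factor 3: 'aaaaabbbbbaaab' (i=14, period=14)
emit factor 4: 'a' (i=28, period=1)
emit factor 5: 'a' (i=29, period=1)
emit factor 6: 'a' (i=30, period=1)
emit factor 7: 'a' (i=31, period=1)

["aababbabab", "aaab", "aaaaabbbbbaaab", "a", "a", "a", "a"]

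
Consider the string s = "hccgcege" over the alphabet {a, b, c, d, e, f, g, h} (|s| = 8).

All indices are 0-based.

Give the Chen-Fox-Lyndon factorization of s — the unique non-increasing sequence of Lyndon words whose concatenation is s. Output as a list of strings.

emit factor 1: 'h' (i=0, period=1)
emit factor 2: 'ccgcege' (i=1, period=7)

["h", "ccgcege"]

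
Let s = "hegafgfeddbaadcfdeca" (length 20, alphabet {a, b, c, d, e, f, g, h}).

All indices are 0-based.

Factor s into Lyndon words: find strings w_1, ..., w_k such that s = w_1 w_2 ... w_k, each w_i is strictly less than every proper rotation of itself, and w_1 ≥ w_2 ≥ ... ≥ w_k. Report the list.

["h", "eg", "afgfeddb", "aadcfdec", "a"]

emit factor 1: 'h' (i=0, period=1)
emit factor 2: 'eg' (i=1, period=2)
emit factor 3: 'afgfeddb' (i=3, period=8)
emit factor 4: 'aadcfdec' (i=11, period=8)
emit factor 5: 'a' (i=19, period=1)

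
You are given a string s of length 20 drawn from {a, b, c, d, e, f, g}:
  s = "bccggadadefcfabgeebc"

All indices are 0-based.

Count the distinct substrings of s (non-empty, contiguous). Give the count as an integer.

rank→(start, suffix):
  0 → (13, 'abgeebc')
  1 → (5, 'adadefcfabgeebc')
  2 → (7, 'adefcfabgeebc')
  3 → (18, 'bc')
  4 → (0, 'bccggadadefcfabgeebc')
  5 → (14, 'bgeebc')
  6 → (19, 'c')
  7 → (1, 'ccggadadefcfabgeebc')
  8 → (11, 'cfabgeebc')
  9 → (2, 'cggadadefcfabgeebc')
  10 → (6, 'dadefcfabgeebc')
  11 → (8, 'defcfabgeebc')
  12 → (17, 'ebc')
  13 → (16, 'eebc')
  14 → (9, 'efcfabgeebc')
  15 → (12, 'fabgeebc')
  16 → (10, 'fcfabgeebc')
  17 → (4, 'gadadefcfabgeebc')
  18 → (15, 'geebc')
  19 → (3, 'ggadadefcfabgeebc')

SA = [13, 5, 7, 18, 0, 14, 19, 1, 11, 2, 6, 8, 17, 16, 9, 12, 10, 4, 15, 3]
rank  pair      lcp
   1  s[13:],s[5:]  1  'a'
   2  s[5:],s[7:]  2  'ad'
   3  s[7:],s[18:]  0  ''
   4  s[18:],s[0:]  2  'bc'
   5  s[0:],s[14:]  1  'b'
   6  s[14:],s[19:]  0  ''
   7  s[19:],s[1:]  1  'c'
   8  s[1:],s[11:]  1  'c'
   9  s[11:],s[2:]  1  'c'
  10  s[2:],s[6:]  0  ''
  11  s[6:],s[8:]  1  'd'
  12  s[8:],s[17:]  0  ''
  13  s[17:],s[16:]  1  'e'
  14  s[16:],s[9:]  1  'e'
  15  s[9:],s[12:]  0  ''
  16  s[12:],s[10:]  1  'f'
  17  s[10:],s[4:]  0  ''
  18  s[4:],s[15:]  1  'g'
  19  s[15:],s[3:]  1  'g'

n(n+1)/2 = 20·21/2 = 210
Σ LCP = 0 + 1 + 2 + 0 + 2 + 1 + 0 + 1 + 1 + 1 + 0 + 1 + 0 + 1 + 1 + 0 + 1 + 0 + 1 + 1 = 15
distinct = 210 − 15 = 195

195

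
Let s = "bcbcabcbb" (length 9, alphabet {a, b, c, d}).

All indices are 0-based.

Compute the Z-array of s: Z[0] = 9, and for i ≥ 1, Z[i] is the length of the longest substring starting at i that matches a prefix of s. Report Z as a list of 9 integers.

Z[0]=9
i=1: i≥r, start 0; Z[1]=0
i=2: i≥r, start 0; Z[2]=2 grow→box=[2,4)
i=3: min(r-i=1, Z[1]=0)=0; Z[3]=0
i=4: i≥r, start 0; Z[4]=0
i=5: i≥r, start 0; Z[5]=3 grow→box=[5,8)
i=6: min(r-i=2, Z[1]=0)=0; Z[6]=0
i=7: min(r-i=1, Z[2]=2)=1; Z[7]=1
i=8: i≥r, start 0; Z[8]=1 grow→box=[8,9)

[9, 0, 2, 0, 0, 3, 0, 1, 1]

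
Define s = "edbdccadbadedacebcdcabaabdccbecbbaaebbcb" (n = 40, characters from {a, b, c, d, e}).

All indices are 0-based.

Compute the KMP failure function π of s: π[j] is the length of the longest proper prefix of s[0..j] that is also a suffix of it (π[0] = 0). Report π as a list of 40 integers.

[0, 0, 0, 0, 0, 0, 0, 0, 0, 0, 0, 1, 2, 0, 0, 1, 0, 0, 0, 0, 0, 0, 0, 0, 0, 0, 0, 0, 0, 1, 0, 0, 0, 0, 0, 1, 0, 0, 0, 0]

π[0] = 0
j=1 s[j]='d': π[1]=0 (border '')
j=2 s[j]='b': π[2]=0 (border '')
j=3 s[j]='d': π[3]=0 (border '')
j=4 s[j]='c': π[4]=0 (border '')
j=5 s[j]='c': π[5]=0 (border '')
j=6 s[j]='a': π[6]=0 (border '')
j=7 s[j]='d': π[7]=0 (border '')
j=8 s[j]='b': π[8]=0 (border '')
j=9 s[j]='a': π[9]=0 (border '')
j=10 s[j]='d': π[10]=0 (border '')
j=11 s[j]='e': π[11]=1 (border 'e')
j=12 s[j]='d': π[12]=2 (border 'ed')
j=13 s[j]='a': k: 2→0; π[13]=0 (border '')
j=14 s[j]='c': π[14]=0 (border '')
j=15 s[j]='e': π[15]=1 (border 'e')
j=16 s[j]='b': k: 1→0; π[16]=0 (border '')
j=17 s[j]='c': π[17]=0 (border '')
j=18 s[j]='d': π[18]=0 (border '')
j=19 s[j]='c': π[19]=0 (border '')
j=20 s[j]='a': π[20]=0 (border '')
j=21 s[j]='b': π[21]=0 (border '')
j=22 s[j]='a': π[22]=0 (border '')
j=23 s[j]='a': π[23]=0 (border '')
j=24 s[j]='b': π[24]=0 (border '')
j=25 s[j]='d': π[25]=0 (border '')
j=26 s[j]='c': π[26]=0 (border '')
j=27 s[j]='c': π[27]=0 (border '')
j=28 s[j]='b': π[28]=0 (border '')
j=29 s[j]='e': π[29]=1 (border 'e')
j=30 s[j]='c': k: 1→0; π[30]=0 (border '')
j=31 s[j]='b': π[31]=0 (border '')
j=32 s[j]='b': π[32]=0 (border '')
j=33 s[j]='a': π[33]=0 (border '')
j=34 s[j]='a': π[34]=0 (border '')
j=35 s[j]='e': π[35]=1 (border 'e')
j=36 s[j]='b': k: 1→0; π[36]=0 (border '')
j=37 s[j]='b': π[37]=0 (border '')
j=38 s[j]='c': π[38]=0 (border '')
j=39 s[j]='b': π[39]=0 (border '')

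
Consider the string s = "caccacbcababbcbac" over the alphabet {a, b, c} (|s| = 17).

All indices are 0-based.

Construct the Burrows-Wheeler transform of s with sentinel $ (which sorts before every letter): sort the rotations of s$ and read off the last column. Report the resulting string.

ccbbccacacbabc$baa

rank  rotation            last
    0  $caccacbcababbcbac  c
    1  ababbcbac$caccacbc  c
    2  abbcbac$caccacbcab  b
    3  ac$caccacbcababbcb  b
    4  acbcababbcbac$cacc  c
    5  accacbcababbcbac$c  c
    6  babbcbac$caccacbca  a
    7  bac$caccacbcababbc  c
    8  bbcbac$caccacbcaba  a
    9  bcababbcbac$caccac  c
   10  bcbac$caccacbcabab  b
   11  c$caccacbcababbcba  a
   12  cababbcbac$caccacb  b
   13  cacbcababbcbac$cac  c
   14  caccacbcababbcbac$  $
   15  cbac$caccacbcababb  b
   16  cbcababbcbac$cacca  a
   17  ccacbcababbcbac$ca  a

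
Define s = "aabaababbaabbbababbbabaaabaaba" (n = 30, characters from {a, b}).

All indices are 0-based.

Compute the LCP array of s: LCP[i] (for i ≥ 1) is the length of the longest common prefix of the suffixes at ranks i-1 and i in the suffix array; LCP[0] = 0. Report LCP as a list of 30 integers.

[0, 1, 2, 4, 7, 4, 3, 1, 3, 4, 6, 3, 5, 2, 3, 7, 0, 2, 3, 5, 4, 2, 4, 3, 4, 1, 3, 5, 2, 6]

rank | idx | suffix
   0 |  29 | a
   1 |  22 | aaabaaba
   2 |  26 | aaba
   3 |  23 | aabaaba
   4 |   0 | aabaababbaabbbababbbabaaabaaba
   5 |   3 | aababbaabbbababbbabaaabaaba
   6 |   9 | aabbbababbbabaaabaaba
   7 |  27 | aba
   8 |  20 | abaaabaaba
   9 |  24 | abaaba
  10 |   1 | abaababbaabbbababbbabaaabaaba
  11 |   4 | ababbaabbbababbbabaaabaaba
  12 |  14 | ababbbabaaabaaba
  13 |   6 | abbaabbbababbbabaaabaaba
  14 |  16 | abbbabaaabaaba
  15 |  10 | abbbababbbabaaabaaba
  16 |  28 | ba
  17 |  21 | baaabaaba
  18 |  25 | baaba
  19 |   2 | baababbaabbbababbbabaaabaaba
  20 |   8 | baabbbababbbabaaabaaba
  21 |  19 | babaaabaaba
  22 |  13 | bababbbabaaabaaba
  23 |   5 | babbaabbbababbbabaaabaaba
  24 |  15 | babbbabaaabaaba
  25 |   7 | bbaabbbababbbabaaabaaba
  26 |  18 | bbabaaabaaba
  27 |  12 | bbababbbabaaabaaba
  28 |  17 | bbbabaaabaaba
  29 |  11 | bbbababbbabaaabaaba

SA = [29, 22, 26, 23, 0, 3, 9, 27, 20, 24, 1, 4, 14, 6, 16, 10, 28, 21, 25, 2, 8, 19, 13, 5, 15, 7, 18, 12, 17, 11]
[i] adj suffixes → lcp
  [1] 29/22 → 1 ('a')
  [2] 22/26 → 2 ('aa')
  [3] 26/23 → 4 ('aaba')
  [4] 23/0 → 7 ('aabaaba')
  [5] 0/3 → 4 ('aaba')
  [6] 3/9 → 3 ('aab')
  [7] 9/27 → 1 ('a')
  [8] 27/20 → 3 ('aba')
  [9] 20/24 → 4 ('abaa')
  [10] 24/1 → 6 ('abaaba')
  [11] 1/4 → 3 ('aba')
  [12] 4/14 → 5 ('ababb')
  [13] 14/6 → 2 ('ab')
  [14] 6/16 → 3 ('abb')
  [15] 16/10 → 7 ('abbbaba')
  [16] 10/28 → 0 ('')
  [17] 28/21 → 2 ('ba')
  [18] 21/25 → 3 ('baa')
  [19] 25/2 → 5 ('baaba')
  [20] 2/8 → 4 ('baab')
  [21] 8/19 → 2 ('ba')
  [22] 19/13 → 4 ('baba')
  [23] 13/5 → 3 ('bab')
  [24] 5/15 → 4 ('babb')
  [25] 15/7 → 1 ('b')
  [26] 7/18 → 3 ('bba')
  [27] 18/12 → 5 ('bbaba')
  [28] 12/17 → 2 ('bb')
  [29] 17/11 → 6 ('bbbaba')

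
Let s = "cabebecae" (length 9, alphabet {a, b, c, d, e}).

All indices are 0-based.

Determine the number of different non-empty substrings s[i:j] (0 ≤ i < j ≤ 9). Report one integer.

rank→(start, suffix):
  0 → (1, 'abebecae')
  1 → (7, 'ae')
  2 → (2, 'bebecae')
  3 → (4, 'becae')
  4 → (0, 'cabebecae')
  5 → (6, 'cae')
  6 → (8, 'e')
  7 → (3, 'ebecae')
  8 → (5, 'ecae')

SA = [1, 7, 2, 4, 0, 6, 8, 3, 5]
rank  pair      lcp
   1  s[1:],s[7:]  1  'a'
   2  s[7:],s[2:]  0  ''
   3  s[2:],s[4:]  2  'be'
   4  s[4:],s[0:]  0  ''
   5  s[0:],s[6:]  2  'ca'
   6  s[6:],s[8:]  0  ''
   7  s[8:],s[3:]  1  'e'
   8  s[3:],s[5:]  1  'e'

n(n+1)/2 = 9·10/2 = 45
Σ LCP = 0 + 1 + 0 + 2 + 0 + 2 + 0 + 1 + 1 = 7
distinct = 45 − 7 = 38

38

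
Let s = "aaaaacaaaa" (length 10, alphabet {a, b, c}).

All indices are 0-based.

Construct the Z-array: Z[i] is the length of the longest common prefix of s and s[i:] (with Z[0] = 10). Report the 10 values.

Z[0]=10
i=1: outside box; Z[1]=4 grow→box=[1,5)
i=2: min(r-i=3, Z[1]=4)=3; Z[2]=3
i=3: min(r-i=2, Z[2]=3)=2; Z[3]=2
i=4: min(r-i=1, Z[3]=2)=1; Z[4]=1
i=5: outside box; Z[5]=0
i=6: outside box; Z[6]=4 grow→box=[6,10)
i=7: min(r-i=3, Z[1]=4)=3; Z[7]=3
i=8: min(r-i=2, Z[2]=3)=2; Z[8]=2
i=9: min(r-i=1, Z[3]=2)=1; Z[9]=1

[10, 4, 3, 2, 1, 0, 4, 3, 2, 1]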